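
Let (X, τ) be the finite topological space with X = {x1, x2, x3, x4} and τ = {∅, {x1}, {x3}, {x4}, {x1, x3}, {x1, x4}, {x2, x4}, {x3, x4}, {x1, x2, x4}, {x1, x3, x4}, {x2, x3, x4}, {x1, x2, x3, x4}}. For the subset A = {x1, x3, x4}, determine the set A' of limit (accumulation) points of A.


A' = {x2}

For each x ∈ X, list the open sets U ∈ τ with x ∈ U, then check whether U ∩ (A ∖ {x}) ≠ ∅ for every such U.
  x = x1: open {x1} ∋ x has {x1} ∩ (A ∖ {x1}) = ∅, so x is NOT a limit point.
  x = x2: opens ∋ x are {x2, x4}, {x1, x2, x4}, {x2, x3, x4}, {x1, x2, x3, x4}; each meets A ∖ {x2}, so x IS a limit point.
  x = x3: open {x3} ∋ x has {x3} ∩ (A ∖ {x3}) = ∅, so x is NOT a limit point.
  x = x4: open {x4} ∋ x has {x4} ∩ (A ∖ {x4}) = ∅, so x is NOT a limit point.
Collecting: A' = {x2}.


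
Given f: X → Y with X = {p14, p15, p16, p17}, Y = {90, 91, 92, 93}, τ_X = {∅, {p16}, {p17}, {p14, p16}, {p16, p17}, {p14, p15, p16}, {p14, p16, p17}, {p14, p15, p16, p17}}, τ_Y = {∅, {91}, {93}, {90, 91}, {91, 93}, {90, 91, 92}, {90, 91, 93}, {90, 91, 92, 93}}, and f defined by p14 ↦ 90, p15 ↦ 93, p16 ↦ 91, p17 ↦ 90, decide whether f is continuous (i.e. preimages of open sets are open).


f is NOT continuous.

Compute f^{-1}(U) for each U ∈ τ_Y:
  U = ∅: f^{-1}(U) = ∅ ∈ τ_X ✓.
  U = {91}: f^{-1}(U) = {p16} ∈ τ_X ✓.
  U = {93}: f^{-1}(U) = {p15} ∉ τ_X ✗.
  U = {90, 91}: f^{-1}(U) = {p14, p16, p17} ∈ τ_X ✓.
  U = {91, 93}: f^{-1}(U) = {p15, p16} ∉ τ_X ✗.
  U = {90, 91, 92}: f^{-1}(U) = {p14, p16, p17} ∈ τ_X ✓.
  U = {90, 91, 93}: f^{-1}(U) = {p14, p15, p16, p17} ∈ τ_X ✓.
  U = {90, 91, 92, 93}: f^{-1}(U) = {p14, p15, p16, p17} ∈ τ_X ✓.
Found U = {93} with f^{-1}(U) = {p15} not in τ_X. Therefore f is NOT continuous.


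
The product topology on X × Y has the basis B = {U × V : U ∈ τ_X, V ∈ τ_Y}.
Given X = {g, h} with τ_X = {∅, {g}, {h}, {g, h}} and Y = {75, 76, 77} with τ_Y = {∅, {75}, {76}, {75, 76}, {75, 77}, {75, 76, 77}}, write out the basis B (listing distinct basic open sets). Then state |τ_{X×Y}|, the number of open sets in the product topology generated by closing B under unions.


Basis B = {∅ × ∅, {g} × {75}, {g} × {76}, {h} × {75}, {h} × {76}, {g} × {75, 76}, {g} × {75, 77}, {g, h} × {75}, {g, h} × {76}, {h} × {75, 76}, {h} × {75, 77}, {g} × {75, 76, 77}, {h} × {75, 76, 77}, {g, h} × {75, 76}, {g, h} × {75, 77}, {g, h} × {75, 76, 77}}; |τ_{X×Y}| = 36.

Enumerate products U × V with U ∈ τ_X, V ∈ τ_Y (deduplicated):
  ∅ × ∅ = {} (∅)
  {g} × {75} = {(g,75)}
  {g} × {76} = {(g,76)}
  {h} × {75} = {(h,75)}
  {h} × {76} = {(h,76)}
  {g} × {75, 76} = {(g,75), (g,76)}
  {g} × {75, 77} = {(g,75), (g,77)}
  {g, h} × {75} = {(g,75), (h,75)}
  {g, h} × {76} = {(g,76), (h,76)}
  {h} × {75, 76} = {(h,75), (h,76)}
  {h} × {75, 77} = {(h,75), (h,77)}
  {g} × {75, 76, 77} = {(g,75), (g,76), (g,77)}
  {h} × {75, 76, 77} = {(h,75), (h,76), (h,77)}
  {g, h} × {75, 76} = {(g,75), (g,76), (h,75), (h,76)}
  {g, h} × {75, 77} = {(g,75), (g,77), (h,75), (h,77)}
  {g, h} × {75, 76, 77} = {(g,75), (g,76), (g,77), (h,75), (h,76), (h,77)}
These 16 distinct sets form the basis B.
Close under arbitrary unions to get τ_{X×Y}; counting gives |τ_{X×Y}| = 36.


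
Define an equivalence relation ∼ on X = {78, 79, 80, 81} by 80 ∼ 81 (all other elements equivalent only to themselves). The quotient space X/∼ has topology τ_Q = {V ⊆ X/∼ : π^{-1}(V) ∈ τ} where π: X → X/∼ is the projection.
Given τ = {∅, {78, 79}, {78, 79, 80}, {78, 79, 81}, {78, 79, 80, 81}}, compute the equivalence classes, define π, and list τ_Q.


X/∼ = {[78], [79], [80=81]}; |τ_Q| = 3.

Equivalence classes: [78], [79], [80=81].
Quotient map π: X → X/∼ sends 78 ↦ [78], 79 ↦ [79], 80 ↦ [80=81], 81 ↦ [80=81].
For each subset V ⊆ X/∼, compute π^{-1}(V) ⊆ X and check whether π^{-1}(V) ∈ τ. V is open in τ_Q iff π^{-1}(V) ∈ τ.
  V = {}: π^{-1}(V) = ∅ ∈ τ ✓.
  V = {[78]}: π^{-1}(V) = {78} ∉ τ ✗.
  V = {[79]}: π^{-1}(V) = {79} ∉ τ ✗.
  V = {[78], [79]}: π^{-1}(V) = {78, 79} ∈ τ ✓.
  V = {[80=81]}: π^{-1}(V) = {80, 81} ∉ τ ✗.
  V = {[78], [80=81]}: π^{-1}(V) = {78, 80, 81} ∉ τ ✗.
  V = {[79], [80=81]}: π^{-1}(V) = {79, 80, 81} ∉ τ ✗.
  V = {[78], [79], [80=81]}: π^{-1}(V) = {78, 79, 80, 81} ∈ τ ✓.
Open sets in the quotient: τ_Q = {{}, {[78], [79]}, {[78], [79], [80=81]}} (3 elements).


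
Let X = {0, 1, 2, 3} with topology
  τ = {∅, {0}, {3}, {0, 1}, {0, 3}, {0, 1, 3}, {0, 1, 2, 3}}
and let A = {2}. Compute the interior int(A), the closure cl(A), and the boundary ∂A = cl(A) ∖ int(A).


int(A) = ∅, cl(A) = {2}, ∂A = {2}.

Closed sets in (X, τ) are complements of opens:
  closed(X, τ) = {∅, {2}, {1, 2}, {2, 3}, {0, 1, 2}, {1, 2, 3}, {0, 1, 2, 3}}.
int(A) = ⋃ {U ∈ τ : U ⊆ A}. Opens contained in A: ∅.
Taking the union of these: int(A) = ∅.
cl(A) = ⋂ {C closed : A ⊆ C}. Closed sets containing A: {2}, {1, 2}, {2, 3}, {0, 1, 2}, {1, 2, 3}, {0, 1, 2, 3}.
Intersecting these: cl(A) = {2}.
∂A = cl(A) ∖ int(A) = {2} ∖ ∅ = {2}.


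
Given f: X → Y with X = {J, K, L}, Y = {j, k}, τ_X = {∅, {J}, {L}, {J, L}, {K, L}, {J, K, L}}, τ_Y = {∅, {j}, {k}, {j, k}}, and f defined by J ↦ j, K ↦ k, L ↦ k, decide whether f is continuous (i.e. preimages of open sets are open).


f IS continuous.

Compute f^{-1}(U) for each U ∈ τ_Y:
  U = ∅: f^{-1}(U) = ∅ ∈ τ_X ✓.
  U = {j}: f^{-1}(U) = {J} ∈ τ_X ✓.
  U = {k}: f^{-1}(U) = {K, L} ∈ τ_X ✓.
  U = {j, k}: f^{-1}(U) = {J, K, L} ∈ τ_X ✓.
Every preimage lies in τ_X, so f IS continuous.


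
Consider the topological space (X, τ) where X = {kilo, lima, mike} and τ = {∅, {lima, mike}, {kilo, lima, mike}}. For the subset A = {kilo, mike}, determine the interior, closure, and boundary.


int(A) = ∅, cl(A) = {kilo, lima, mike}, ∂A = {kilo, lima, mike}.

Closed sets in (X, τ) are complements of opens:
  closed(X, τ) = {∅, {kilo}, {kilo, lima, mike}}.
int(A) = ⋃ {U ∈ τ : U ⊆ A}. Opens contained in A: ∅.
Taking the union of these: int(A) = ∅.
cl(A) = ⋂ {C closed : A ⊆ C}. Closed sets containing A: {kilo, lima, mike}.
Intersecting these: cl(A) = {kilo, lima, mike}.
∂A = cl(A) ∖ int(A) = {kilo, lima, mike} ∖ ∅ = {kilo, lima, mike}.


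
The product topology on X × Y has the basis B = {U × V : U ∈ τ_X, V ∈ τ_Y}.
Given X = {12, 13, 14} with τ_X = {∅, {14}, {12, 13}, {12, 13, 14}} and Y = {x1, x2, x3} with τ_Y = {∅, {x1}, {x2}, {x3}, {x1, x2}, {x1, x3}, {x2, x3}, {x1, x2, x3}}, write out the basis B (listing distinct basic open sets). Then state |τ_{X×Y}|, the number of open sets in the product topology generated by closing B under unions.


Basis B = {∅ × ∅, {14} × {x1}, {14} × {x2}, {14} × {x3}, {12, 13} × {x1}, {12, 13} × {x2}, {12, 13} × {x3}, {14} × {x1, x2}, {14} × {x1, x3}, {14} × {x2, x3}, {12, 13, 14} × {x1}, {12, 13, 14} × {x2}, {12, 13, 14} × {x3}, {14} × {x1, x2, x3}, {12, 13} × {x1, x2}, {12, 13} × {x1, x3}, {12, 13} × {x2, x3}, {12, 13} × {x1, x2, x3}, {12, 13, 14} × {x1, x2}, {12, 13, 14} × {x1, x3}, {12, 13, 14} × {x2, x3}, {12, 13, 14} × {x1, x2, x3}}; |τ_{X×Y}| = 64.

Enumerate products U × V with U ∈ τ_X, V ∈ τ_Y (deduplicated):
  ∅ × ∅ = {} (∅)
  {14} × {x1} = {(14,x1)}
  {14} × {x2} = {(14,x2)}
  {14} × {x3} = {(14,x3)}
  {12, 13} × {x1} = {(12,x1), (13,x1)}
  {12, 13} × {x2} = {(12,x2), (13,x2)}
  {12, 13} × {x3} = {(12,x3), (13,x3)}
  {14} × {x1, x2} = {(14,x1), (14,x2)}
  {14} × {x1, x3} = {(14,x1), (14,x3)}
  {14} × {x2, x3} = {(14,x2), (14,x3)}
  {12, 13, 14} × {x1} = {(12,x1), (13,x1), (14,x1)}
  {12, 13, 14} × {x2} = {(12,x2), (13,x2), (14,x2)}
  {12, 13, 14} × {x3} = {(12,x3), (13,x3), (14,x3)}
  {14} × {x1, x2, x3} = {(14,x1), (14,x2), (14,x3)}
  {12, 13} × {x1, x2} = {(12,x1), (12,x2), (13,x1), (13,x2)}
  {12, 13} × {x1, x3} = {(12,x1), (12,x3), (13,x1), (13,x3)}
  {12, 13} × {x2, x3} = {(12,x2), (12,x3), (13,x2), (13,x3)}
  {12, 13} × {x1, x2, x3} = {(12,x1), (12,x2), (12,x3), (13,x1), (13,x2), (13,x3)}
  {12, 13, 14} × {x1, x2} = {(12,x1), (12,x2), (13,x1), (13,x2), (14,x1), (14,x2)}
  {12, 13, 14} × {x1, x3} = {(12,x1), (12,x3), (13,x1), (13,x3), (14,x1), (14,x3)}
  {12, 13, 14} × {x2, x3} = {(12,x2), (12,x3), (13,x2), (13,x3), (14,x2), (14,x3)}
  {12, 13, 14} × {x1, x2, x3} = {(12,x1), (12,x2), (12,x3), (13,x1), (13,x2), (13,x3), (14,x1), (14,x2), (14,x3)}
These 22 distinct sets form the basis B.
Close under arbitrary unions to get τ_{X×Y}; counting gives |τ_{X×Y}| = 64.


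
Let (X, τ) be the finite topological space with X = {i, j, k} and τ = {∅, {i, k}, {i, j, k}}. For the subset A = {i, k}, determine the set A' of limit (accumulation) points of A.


A' = {i, j, k}

For each x ∈ X, list the open sets U ∈ τ with x ∈ U, then check whether U ∩ (A ∖ {x}) ≠ ∅ for every such U.
  x = i: opens ∋ x are {i, k}, {i, j, k}; each meets A ∖ {i}, so x IS a limit point.
  x = j: opens ∋ x are {i, j, k}; each meets A ∖ {j}, so x IS a limit point.
  x = k: opens ∋ x are {i, k}, {i, j, k}; each meets A ∖ {k}, so x IS a limit point.
Collecting: A' = {i, j, k}.


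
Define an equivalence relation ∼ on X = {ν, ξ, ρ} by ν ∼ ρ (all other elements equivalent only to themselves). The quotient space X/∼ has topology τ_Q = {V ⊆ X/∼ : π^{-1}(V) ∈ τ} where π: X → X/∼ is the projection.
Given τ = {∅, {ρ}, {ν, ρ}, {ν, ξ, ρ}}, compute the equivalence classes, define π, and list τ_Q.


X/∼ = {[ν=ρ], [ξ]}; |τ_Q| = 3.

Equivalence classes: [ν=ρ], [ξ].
Quotient map π: X → X/∼ sends ν ↦ [ν=ρ], ξ ↦ [ξ], ρ ↦ [ν=ρ].
For each subset V ⊆ X/∼, compute π^{-1}(V) ⊆ X and check whether π^{-1}(V) ∈ τ. V is open in τ_Q iff π^{-1}(V) ∈ τ.
  V = {}: π^{-1}(V) = ∅ ∈ τ ✓.
  V = {[ν=ρ]}: π^{-1}(V) = {ν, ρ} ∈ τ ✓.
  V = {[ξ]}: π^{-1}(V) = {ξ} ∉ τ ✗.
  V = {[ν=ρ], [ξ]}: π^{-1}(V) = {ν, ξ, ρ} ∈ τ ✓.
Open sets in the quotient: τ_Q = {{}, {[ν=ρ]}, {[ν=ρ], [ξ]}} (3 elements).


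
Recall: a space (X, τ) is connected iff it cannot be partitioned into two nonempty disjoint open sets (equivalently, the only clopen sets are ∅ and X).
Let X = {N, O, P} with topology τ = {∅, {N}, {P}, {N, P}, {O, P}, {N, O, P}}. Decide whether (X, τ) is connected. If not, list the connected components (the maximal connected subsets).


(X, τ) is disconnected; components = [{N}, {O, P}].

Find clopen sets (U ∈ τ with X ∖ U ∈ τ):
  U = ∅, X ∖ U = {N, O, P} — both open, so U is clopen.
  U = {N}, X ∖ U = {O, P} — both open, so U is clopen.
  U = {O, P}, X ∖ U = {N} — both open, so U is clopen.
  U = {N, O, P}, X ∖ U = ∅ — both open, so U is clopen.
Nontrivial clopen(s) exist: e.g. {N}. So (X, τ) is disconnected.
Compute connected components by grouping points that agree on all clopens:
  component: {N}
  component: {O, P}


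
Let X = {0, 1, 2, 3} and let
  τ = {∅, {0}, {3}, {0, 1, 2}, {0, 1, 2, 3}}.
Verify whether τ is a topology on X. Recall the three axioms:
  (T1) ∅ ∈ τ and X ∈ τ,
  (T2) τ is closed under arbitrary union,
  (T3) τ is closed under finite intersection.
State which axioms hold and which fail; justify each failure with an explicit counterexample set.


τ is NOT a topology on X.

Axiom (T1): ∅ ∈ τ? Yes; X ∈ τ? Yes.
Axiom (T2/T3): check pairwise unions and intersections of members of τ.
Counterexample for (T2): {0} ∪ {3} = {0, 3} ∉ τ. Therefore τ is NOT a topology.


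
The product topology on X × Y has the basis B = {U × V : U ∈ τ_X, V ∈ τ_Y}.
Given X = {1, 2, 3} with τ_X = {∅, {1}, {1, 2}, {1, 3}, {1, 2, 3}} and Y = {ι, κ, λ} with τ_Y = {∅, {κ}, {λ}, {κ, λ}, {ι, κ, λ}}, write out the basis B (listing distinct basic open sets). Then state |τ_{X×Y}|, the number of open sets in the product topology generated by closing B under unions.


Basis B = {∅ × ∅, {1} × {κ}, {1} × {λ}, {1} × {κ, λ}, {1, 2} × {κ}, {1, 3} × {κ}, {1, 2} × {λ}, {1, 3} × {λ}, {1} × {ι, κ, λ}, {1, 2, 3} × {κ}, {1, 2, 3} × {λ}, {1, 2} × {κ, λ}, {1, 3} × {κ, λ}, {1, 2} × {ι, κ, λ}, {1, 3} × {ι, κ, λ}, {1, 2, 3} × {κ, λ}, {1, 2, 3} × {ι, κ, λ}}; |τ_{X×Y}| = 50.

Enumerate products U × V with U ∈ τ_X, V ∈ τ_Y (deduplicated):
  ∅ × ∅ = {} (∅)
  {1} × {κ} = {(1,κ)}
  {1} × {λ} = {(1,λ)}
  {1} × {κ, λ} = {(1,κ), (1,λ)}
  {1, 2} × {κ} = {(1,κ), (2,κ)}
  {1, 3} × {κ} = {(1,κ), (3,κ)}
  {1, 2} × {λ} = {(1,λ), (2,λ)}
  {1, 3} × {λ} = {(1,λ), (3,λ)}
  {1} × {ι, κ, λ} = {(1,ι), (1,κ), (1,λ)}
  {1, 2, 3} × {κ} = {(1,κ), (2,κ), (3,κ)}
  {1, 2, 3} × {λ} = {(1,λ), (2,λ), (3,λ)}
  {1, 2} × {κ, λ} = {(1,κ), (1,λ), (2,κ), (2,λ)}
  {1, 3} × {κ, λ} = {(1,κ), (1,λ), (3,κ), (3,λ)}
  {1, 2} × {ι, κ, λ} = {(1,ι), (1,κ), (1,λ), (2,ι), (2,κ), (2,λ)}
  {1, 3} × {ι, κ, λ} = {(1,ι), (1,κ), (1,λ), (3,ι), (3,κ), (3,λ)}
  {1, 2, 3} × {κ, λ} = {(1,κ), (1,λ), (2,κ), (2,λ), (3,κ), (3,λ)}
  {1, 2, 3} × {ι, κ, λ} = {(1,ι), (1,κ), (1,λ), (2,ι), (2,κ), (2,λ), (3,ι), (3,κ), (3,λ)}
These 17 distinct sets form the basis B.
Close under arbitrary unions to get τ_{X×Y}; counting gives |τ_{X×Y}| = 50.


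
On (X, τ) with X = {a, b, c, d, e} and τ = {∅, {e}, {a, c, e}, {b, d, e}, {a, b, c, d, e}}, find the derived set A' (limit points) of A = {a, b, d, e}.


A' = {a, b, c, d}

For each x ∈ X, list the open sets U ∈ τ with x ∈ U, then check whether U ∩ (A ∖ {x}) ≠ ∅ for every such U.
  x = a: opens ∋ x are {a, c, e}, {a, b, c, d, e}; each meets A ∖ {a}, so x IS a limit point.
  x = b: opens ∋ x are {b, d, e}, {a, b, c, d, e}; each meets A ∖ {b}, so x IS a limit point.
  x = c: opens ∋ x are {a, c, e}, {a, b, c, d, e}; each meets A ∖ {c}, so x IS a limit point.
  x = d: opens ∋ x are {b, d, e}, {a, b, c, d, e}; each meets A ∖ {d}, so x IS a limit point.
  x = e: open {e} ∋ x has {e} ∩ (A ∖ {e}) = ∅, so x is NOT a limit point.
Collecting: A' = {a, b, c, d}.


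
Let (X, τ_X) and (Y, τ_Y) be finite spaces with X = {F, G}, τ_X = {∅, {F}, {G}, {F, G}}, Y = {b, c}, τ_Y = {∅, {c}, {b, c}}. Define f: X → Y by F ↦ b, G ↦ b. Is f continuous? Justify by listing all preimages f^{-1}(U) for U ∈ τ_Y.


f IS continuous.

Compute f^{-1}(U) for each U ∈ τ_Y:
  U = ∅: f^{-1}(U) = ∅ ∈ τ_X ✓.
  U = {c}: f^{-1}(U) = ∅ ∈ τ_X ✓.
  U = {b, c}: f^{-1}(U) = {F, G} ∈ τ_X ✓.
Every preimage lies in τ_X, so f IS continuous.


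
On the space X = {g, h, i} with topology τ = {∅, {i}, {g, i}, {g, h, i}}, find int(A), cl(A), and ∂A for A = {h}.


int(A) = ∅, cl(A) = {h}, ∂A = {h}.

Closed sets in (X, τ) are complements of opens:
  closed(X, τ) = {∅, {h}, {g, h}, {g, h, i}}.
int(A) = ⋃ {U ∈ τ : U ⊆ A}. Opens contained in A: ∅.
Taking the union of these: int(A) = ∅.
cl(A) = ⋂ {C closed : A ⊆ C}. Closed sets containing A: {h}, {g, h}, {g, h, i}.
Intersecting these: cl(A) = {h}.
∂A = cl(A) ∖ int(A) = {h} ∖ ∅ = {h}.


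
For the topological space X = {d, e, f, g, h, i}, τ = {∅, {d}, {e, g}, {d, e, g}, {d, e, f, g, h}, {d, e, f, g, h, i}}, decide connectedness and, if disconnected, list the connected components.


(X, τ) is connected.

Find clopen sets (U ∈ τ with X ∖ U ∈ τ):
  U = ∅, X ∖ U = {d, e, f, g, h, i} — both open, so U is clopen.
  U = {d, e, f, g, h, i}, X ∖ U = ∅ — both open, so U is clopen.
Only trivial clopens (∅ and X) exist, so (X, τ) is connected.
Compute connected components by grouping points that agree on all clopens:
  component: {d, e, f, g, h, i}


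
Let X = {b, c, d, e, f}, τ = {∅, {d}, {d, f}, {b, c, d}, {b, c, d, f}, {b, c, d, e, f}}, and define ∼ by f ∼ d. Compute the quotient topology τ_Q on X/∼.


X/∼ = {[b], [c], [d=f], [e]}; |τ_Q| = 4.

Equivalence classes: [b], [c], [d=f], [e].
Quotient map π: X → X/∼ sends b ↦ [b], c ↦ [c], d ↦ [d=f], e ↦ [e], f ↦ [d=f].
For each subset V ⊆ X/∼, compute π^{-1}(V) ⊆ X and check whether π^{-1}(V) ∈ τ. V is open in τ_Q iff π^{-1}(V) ∈ τ.
  V = {}: π^{-1}(V) = ∅ ∈ τ ✓.
  V = {[b]}: π^{-1}(V) = {b} ∉ τ ✗.
  V = {[c]}: π^{-1}(V) = {c} ∉ τ ✗.
  V = {[b], [c]}: π^{-1}(V) = {b, c} ∉ τ ✗.
  V = {[d=f]}: π^{-1}(V) = {d, f} ∈ τ ✓.
  V = {[b], [d=f]}: π^{-1}(V) = {b, d, f} ∉ τ ✗.
  V = {[c], [d=f]}: π^{-1}(V) = {c, d, f} ∉ τ ✗.
  V = {[b], [c], [d=f]}: π^{-1}(V) = {b, c, d, f} ∈ τ ✓.
  V = {[e]}: π^{-1}(V) = {e} ∉ τ ✗.
  V = {[b], [e]}: π^{-1}(V) = {b, e} ∉ τ ✗.
  V = {[c], [e]}: π^{-1}(V) = {c, e} ∉ τ ✗.
  V = {[b], [c], [e]}: π^{-1}(V) = {b, c, e} ∉ τ ✗.
  V = {[d=f], [e]}: π^{-1}(V) = {d, e, f} ∉ τ ✗.
  V = {[b], [d=f], [e]}: π^{-1}(V) = {b, d, e, f} ∉ τ ✗.
  V = {[c], [d=f], [e]}: π^{-1}(V) = {c, d, e, f} ∉ τ ✗.
  V = {[b], [c], [d=f], [e]}: π^{-1}(V) = {b, c, d, e, f} ∈ τ ✓.
Open sets in the quotient: τ_Q = {{}, {[d=f]}, {[b], [c], [d=f]}, {[b], [c], [d=f], [e]}} (4 elements).


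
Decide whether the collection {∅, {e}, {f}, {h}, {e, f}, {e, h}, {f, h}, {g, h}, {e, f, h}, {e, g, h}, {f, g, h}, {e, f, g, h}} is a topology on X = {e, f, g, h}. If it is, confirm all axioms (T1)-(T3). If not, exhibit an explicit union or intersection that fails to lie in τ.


τ IS a topology on X.

Axiom (T1): ∅ ∈ τ? Yes; X ∈ τ? Yes.
Axiom (T2/T3): check pairwise unions and intersections of members of τ.
All pairwise intersections and unions checked — each lies in τ. Therefore τ satisfies (T1), (T2), (T3): it IS a topology on X.


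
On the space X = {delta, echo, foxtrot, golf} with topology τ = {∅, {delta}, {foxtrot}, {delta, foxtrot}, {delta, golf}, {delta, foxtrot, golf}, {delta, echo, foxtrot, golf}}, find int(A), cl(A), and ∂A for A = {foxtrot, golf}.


int(A) = {foxtrot}, cl(A) = {echo, foxtrot, golf}, ∂A = {echo, golf}.

Closed sets in (X, τ) are complements of opens:
  closed(X, τ) = {∅, {echo}, {echo, foxtrot}, {echo, golf}, {delta, echo, golf}, {echo, foxtrot, golf}, {delta, echo, foxtrot, golf}}.
int(A) = ⋃ {U ∈ τ : U ⊆ A}. Opens contained in A: ∅, {foxtrot}.
Taking the union of these: int(A) = {foxtrot}.
cl(A) = ⋂ {C closed : A ⊆ C}. Closed sets containing A: {echo, foxtrot, golf}, {delta, echo, foxtrot, golf}.
Intersecting these: cl(A) = {echo, foxtrot, golf}.
∂A = cl(A) ∖ int(A) = {echo, foxtrot, golf} ∖ {foxtrot} = {echo, golf}.


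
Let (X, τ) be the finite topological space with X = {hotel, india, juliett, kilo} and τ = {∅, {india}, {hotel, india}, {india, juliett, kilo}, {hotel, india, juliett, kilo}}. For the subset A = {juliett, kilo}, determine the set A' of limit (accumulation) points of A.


A' = {juliett, kilo}

For each x ∈ X, list the open sets U ∈ τ with x ∈ U, then check whether U ∩ (A ∖ {x}) ≠ ∅ for every such U.
  x = hotel: open {hotel, india} ∋ x has {hotel, india} ∩ (A ∖ {hotel}) = ∅, so x is NOT a limit point.
  x = india: open {india} ∋ x has {india} ∩ (A ∖ {india}) = ∅, so x is NOT a limit point.
  x = juliett: opens ∋ x are {india, juliett, kilo}, {hotel, india, juliett, kilo}; each meets A ∖ {juliett}, so x IS a limit point.
  x = kilo: opens ∋ x are {india, juliett, kilo}, {hotel, india, juliett, kilo}; each meets A ∖ {kilo}, so x IS a limit point.
Collecting: A' = {juliett, kilo}.


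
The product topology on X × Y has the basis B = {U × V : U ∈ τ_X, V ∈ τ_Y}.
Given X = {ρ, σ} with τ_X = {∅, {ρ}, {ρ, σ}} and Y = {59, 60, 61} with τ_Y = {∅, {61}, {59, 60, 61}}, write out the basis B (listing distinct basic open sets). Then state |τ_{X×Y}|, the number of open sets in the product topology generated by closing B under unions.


Basis B = {∅ × ∅, {ρ} × {61}, {ρ, σ} × {61}, {ρ} × {59, 60, 61}, {ρ, σ} × {59, 60, 61}}; |τ_{X×Y}| = 6.

Enumerate products U × V with U ∈ τ_X, V ∈ τ_Y (deduplicated):
  ∅ × ∅ = {} (∅)
  {ρ} × {61} = {(ρ,61)}
  {ρ, σ} × {61} = {(ρ,61), (σ,61)}
  {ρ} × {59, 60, 61} = {(ρ,59), (ρ,60), (ρ,61)}
  {ρ, σ} × {59, 60, 61} = {(ρ,59), (ρ,60), (ρ,61), (σ,59), (σ,60), (σ,61)}
These 5 distinct sets form the basis B.
Close under arbitrary unions to get τ_{X×Y}; counting gives |τ_{X×Y}| = 6.


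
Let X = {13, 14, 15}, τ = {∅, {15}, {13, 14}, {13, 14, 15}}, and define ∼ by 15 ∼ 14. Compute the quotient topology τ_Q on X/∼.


X/∼ = {[13], [14=15]}; |τ_Q| = 2.

Equivalence classes: [13], [14=15].
Quotient map π: X → X/∼ sends 13 ↦ [13], 14 ↦ [14=15], 15 ↦ [14=15].
For each subset V ⊆ X/∼, compute π^{-1}(V) ⊆ X and check whether π^{-1}(V) ∈ τ. V is open in τ_Q iff π^{-1}(V) ∈ τ.
  V = {}: π^{-1}(V) = ∅ ∈ τ ✓.
  V = {[13]}: π^{-1}(V) = {13} ∉ τ ✗.
  V = {[14=15]}: π^{-1}(V) = {14, 15} ∉ τ ✗.
  V = {[13], [14=15]}: π^{-1}(V) = {13, 14, 15} ∈ τ ✓.
Open sets in the quotient: τ_Q = {{}, {[13], [14=15]}} (2 elements).


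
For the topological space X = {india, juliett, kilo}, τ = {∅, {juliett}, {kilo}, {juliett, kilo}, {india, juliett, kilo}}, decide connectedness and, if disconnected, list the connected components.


(X, τ) is connected.

Find clopen sets (U ∈ τ with X ∖ U ∈ τ):
  U = ∅, X ∖ U = {india, juliett, kilo} — both open, so U is clopen.
  U = {india, juliett, kilo}, X ∖ U = ∅ — both open, so U is clopen.
Only trivial clopens (∅ and X) exist, so (X, τ) is connected.
Compute connected components by grouping points that agree on all clopens:
  component: {india, juliett, kilo}


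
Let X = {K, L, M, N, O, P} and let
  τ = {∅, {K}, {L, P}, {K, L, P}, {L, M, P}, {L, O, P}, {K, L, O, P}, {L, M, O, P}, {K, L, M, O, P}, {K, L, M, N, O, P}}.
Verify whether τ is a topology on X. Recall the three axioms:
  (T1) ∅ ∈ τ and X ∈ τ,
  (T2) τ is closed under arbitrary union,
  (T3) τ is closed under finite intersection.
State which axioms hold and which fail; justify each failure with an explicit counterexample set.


τ is NOT a topology on X.

Axiom (T1): ∅ ∈ τ? Yes; X ∈ τ? Yes.
Axiom (T2/T3): check pairwise unions and intersections of members of τ.
Counterexample for (T2): {K} ∪ {L, M, P} = {K, L, M, P} ∉ τ. Therefore τ is NOT a topology.


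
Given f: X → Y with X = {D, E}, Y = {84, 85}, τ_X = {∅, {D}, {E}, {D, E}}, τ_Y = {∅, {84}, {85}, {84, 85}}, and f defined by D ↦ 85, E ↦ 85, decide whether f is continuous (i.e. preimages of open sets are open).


f IS continuous.

Compute f^{-1}(U) for each U ∈ τ_Y:
  U = ∅: f^{-1}(U) = ∅ ∈ τ_X ✓.
  U = {84}: f^{-1}(U) = ∅ ∈ τ_X ✓.
  U = {85}: f^{-1}(U) = {D, E} ∈ τ_X ✓.
  U = {84, 85}: f^{-1}(U) = {D, E} ∈ τ_X ✓.
Every preimage lies in τ_X, so f IS continuous.


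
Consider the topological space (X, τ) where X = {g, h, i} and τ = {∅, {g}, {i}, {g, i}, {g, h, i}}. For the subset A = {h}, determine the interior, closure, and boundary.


int(A) = ∅, cl(A) = {h}, ∂A = {h}.

Closed sets in (X, τ) are complements of opens:
  closed(X, τ) = {∅, {h}, {g, h}, {h, i}, {g, h, i}}.
int(A) = ⋃ {U ∈ τ : U ⊆ A}. Opens contained in A: ∅.
Taking the union of these: int(A) = ∅.
cl(A) = ⋂ {C closed : A ⊆ C}. Closed sets containing A: {h}, {g, h}, {h, i}, {g, h, i}.
Intersecting these: cl(A) = {h}.
∂A = cl(A) ∖ int(A) = {h} ∖ ∅ = {h}.


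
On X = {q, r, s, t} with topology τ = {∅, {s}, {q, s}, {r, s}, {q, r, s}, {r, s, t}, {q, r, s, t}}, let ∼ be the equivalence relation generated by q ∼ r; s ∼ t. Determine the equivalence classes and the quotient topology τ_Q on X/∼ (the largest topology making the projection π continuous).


X/∼ = {[q=r], [s=t]}; |τ_Q| = 2.

Equivalence classes: [q=r], [s=t].
Quotient map π: X → X/∼ sends q ↦ [q=r], r ↦ [q=r], s ↦ [s=t], t ↦ [s=t].
For each subset V ⊆ X/∼, compute π^{-1}(V) ⊆ X and check whether π^{-1}(V) ∈ τ. V is open in τ_Q iff π^{-1}(V) ∈ τ.
  V = {}: π^{-1}(V) = ∅ ∈ τ ✓.
  V = {[q=r]}: π^{-1}(V) = {q, r} ∉ τ ✗.
  V = {[s=t]}: π^{-1}(V) = {s, t} ∉ τ ✗.
  V = {[q=r], [s=t]}: π^{-1}(V) = {q, r, s, t} ∈ τ ✓.
Open sets in the quotient: τ_Q = {{}, {[q=r], [s=t]}} (2 elements).


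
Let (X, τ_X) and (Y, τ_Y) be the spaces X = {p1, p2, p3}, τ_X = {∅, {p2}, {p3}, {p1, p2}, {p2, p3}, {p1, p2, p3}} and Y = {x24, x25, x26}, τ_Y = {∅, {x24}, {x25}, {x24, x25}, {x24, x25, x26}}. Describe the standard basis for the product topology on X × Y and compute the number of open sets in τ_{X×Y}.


Basis B = {∅ × ∅, {p2} × {x24}, {p2} × {x25}, {p3} × {x24}, {p3} × {x25}, {p1, p2} × {x24}, {p1, p2} × {x25}, {p2} × {x24, x25}, {p2, p3} × {x24}, {p2, p3} × {x25}, {p3} × {x24, x25}, {p1, p2, p3} × {x24}, {p1, p2, p3} × {x25}, {p2} × {x24, x25, x26}, {p3} × {x24, x25, x26}, {p1, p2} × {x24, x25}, {p2, p3} × {x24, x25}, {p1, p2} × {x24, x25, x26}, {p1, p2, p3} × {x24, x25}, {p2, p3} × {x24, x25, x26}, {p1, p2, p3} × {x24, x25, x26}}; |τ_{X×Y}| = 70.

Enumerate products U × V with U ∈ τ_X, V ∈ τ_Y (deduplicated):
  ∅ × ∅ = {} (∅)
  {p2} × {x24} = {(p2,x24)}
  {p2} × {x25} = {(p2,x25)}
  {p3} × {x24} = {(p3,x24)}
  {p3} × {x25} = {(p3,x25)}
  {p1, p2} × {x24} = {(p1,x24), (p2,x24)}
  {p1, p2} × {x25} = {(p1,x25), (p2,x25)}
  {p2} × {x24, x25} = {(p2,x24), (p2,x25)}
  {p2, p3} × {x24} = {(p2,x24), (p3,x24)}
  {p2, p3} × {x25} = {(p2,x25), (p3,x25)}
  {p3} × {x24, x25} = {(p3,x24), (p3,x25)}
  {p1, p2, p3} × {x24} = {(p1,x24), (p2,x24), (p3,x24)}
  {p1, p2, p3} × {x25} = {(p1,x25), (p2,x25), (p3,x25)}
  {p2} × {x24, x25, x26} = {(p2,x24), (p2,x25), (p2,x26)}
  {p3} × {x24, x25, x26} = {(p3,x24), (p3,x25), (p3,x26)}
  {p1, p2} × {x24, x25} = {(p1,x24), (p1,x25), (p2,x24), (p2,x25)}
  {p2, p3} × {x24, x25} = {(p2,x24), (p2,x25), (p3,x24), (p3,x25)}
  {p1, p2} × {x24, x25, x26} = {(p1,x24), (p1,x25), (p1,x26), (p2,x24), (p2,x25), (p2,x26)}
  {p1, p2, p3} × {x24, x25} = {(p1,x24), (p1,x25), (p2,x24), (p2,x25), (p3,x24), (p3,x25)}
  {p2, p3} × {x24, x25, x26} = {(p2,x24), (p2,x25), (p2,x26), (p3,x24), (p3,x25), (p3,x26)}
  {p1, p2, p3} × {x24, x25, x26} = {(p1,x24), (p1,x25), (p1,x26), (p2,x24), (p2,x25), (p2,x26), (p3,x24), (p3,x25), (p3,x26)}
These 21 distinct sets form the basis B.
Close under arbitrary unions to get τ_{X×Y}; counting gives |τ_{X×Y}| = 70.


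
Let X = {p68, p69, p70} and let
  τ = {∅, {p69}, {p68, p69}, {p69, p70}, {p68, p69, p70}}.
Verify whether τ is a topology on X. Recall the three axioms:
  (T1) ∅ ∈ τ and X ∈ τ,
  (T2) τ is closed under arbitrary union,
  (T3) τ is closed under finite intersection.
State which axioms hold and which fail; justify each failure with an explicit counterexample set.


τ IS a topology on X.

Axiom (T1): ∅ ∈ τ? Yes; X ∈ τ? Yes.
Axiom (T2/T3): check pairwise unions and intersections of members of τ.
All pairwise intersections and unions checked — each lies in τ. Therefore τ satisfies (T1), (T2), (T3): it IS a topology on X.


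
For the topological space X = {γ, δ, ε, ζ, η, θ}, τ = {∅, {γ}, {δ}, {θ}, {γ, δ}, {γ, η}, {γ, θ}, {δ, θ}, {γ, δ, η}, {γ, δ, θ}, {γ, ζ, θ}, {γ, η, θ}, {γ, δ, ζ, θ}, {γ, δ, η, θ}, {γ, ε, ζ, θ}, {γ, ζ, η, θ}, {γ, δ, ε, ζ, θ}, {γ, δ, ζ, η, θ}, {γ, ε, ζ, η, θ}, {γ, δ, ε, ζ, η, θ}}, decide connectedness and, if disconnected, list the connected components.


(X, τ) is disconnected; components = [{δ}, {γ, ε, ζ, η, θ}].

Find clopen sets (U ∈ τ with X ∖ U ∈ τ):
  U = ∅, X ∖ U = {γ, δ, ε, ζ, η, θ} — both open, so U is clopen.
  U = {δ}, X ∖ U = {γ, ε, ζ, η, θ} — both open, so U is clopen.
  U = {γ, ε, ζ, η, θ}, X ∖ U = {δ} — both open, so U is clopen.
  U = {γ, δ, ε, ζ, η, θ}, X ∖ U = ∅ — both open, so U is clopen.
Nontrivial clopen(s) exist: e.g. {γ, ε, ζ, η, θ}. So (X, τ) is disconnected.
Compute connected components by grouping points that agree on all clopens:
  component: {δ}
  component: {γ, ε, ζ, η, θ}


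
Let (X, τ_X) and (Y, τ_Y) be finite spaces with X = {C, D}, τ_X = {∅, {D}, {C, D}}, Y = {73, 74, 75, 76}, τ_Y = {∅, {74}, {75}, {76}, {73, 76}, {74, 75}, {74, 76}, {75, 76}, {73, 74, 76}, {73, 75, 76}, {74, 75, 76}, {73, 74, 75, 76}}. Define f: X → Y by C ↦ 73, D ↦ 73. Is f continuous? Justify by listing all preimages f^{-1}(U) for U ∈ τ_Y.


f IS continuous.

Compute f^{-1}(U) for each U ∈ τ_Y:
  U = ∅: f^{-1}(U) = ∅ ∈ τ_X ✓.
  U = {74}: f^{-1}(U) = ∅ ∈ τ_X ✓.
  U = {75}: f^{-1}(U) = ∅ ∈ τ_X ✓.
  U = {76}: f^{-1}(U) = ∅ ∈ τ_X ✓.
  U = {73, 76}: f^{-1}(U) = {C, D} ∈ τ_X ✓.
  U = {74, 75}: f^{-1}(U) = ∅ ∈ τ_X ✓.
  U = {74, 76}: f^{-1}(U) = ∅ ∈ τ_X ✓.
  U = {75, 76}: f^{-1}(U) = ∅ ∈ τ_X ✓.
  U = {73, 74, 76}: f^{-1}(U) = {C, D} ∈ τ_X ✓.
  U = {73, 75, 76}: f^{-1}(U) = {C, D} ∈ τ_X ✓.
  U = {74, 75, 76}: f^{-1}(U) = ∅ ∈ τ_X ✓.
  U = {73, 74, 75, 76}: f^{-1}(U) = {C, D} ∈ τ_X ✓.
Every preimage lies in τ_X, so f IS continuous.


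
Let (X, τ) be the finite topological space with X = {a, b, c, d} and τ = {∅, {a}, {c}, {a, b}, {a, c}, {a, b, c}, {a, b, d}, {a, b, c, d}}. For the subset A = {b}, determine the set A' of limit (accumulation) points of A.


A' = {d}

For each x ∈ X, list the open sets U ∈ τ with x ∈ U, then check whether U ∩ (A ∖ {x}) ≠ ∅ for every such U.
  x = a: open {a} ∋ x has {a} ∩ (A ∖ {a}) = ∅, so x is NOT a limit point.
  x = b: open {a, b} ∋ x has {a, b} ∩ (A ∖ {b}) = ∅, so x is NOT a limit point.
  x = c: open {c} ∋ x has {c} ∩ (A ∖ {c}) = ∅, so x is NOT a limit point.
  x = d: opens ∋ x are {a, b, d}, {a, b, c, d}; each meets A ∖ {d}, so x IS a limit point.
Collecting: A' = {d}.


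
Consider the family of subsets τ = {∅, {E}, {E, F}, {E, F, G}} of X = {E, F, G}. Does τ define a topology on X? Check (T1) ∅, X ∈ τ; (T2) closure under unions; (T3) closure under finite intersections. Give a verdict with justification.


τ IS a topology on X.

Axiom (T1): ∅ ∈ τ? Yes; X ∈ τ? Yes.
Axiom (T2/T3): check pairwise unions and intersections of members of τ.
All pairwise intersections and unions checked — each lies in τ. Therefore τ satisfies (T1), (T2), (T3): it IS a topology on X.


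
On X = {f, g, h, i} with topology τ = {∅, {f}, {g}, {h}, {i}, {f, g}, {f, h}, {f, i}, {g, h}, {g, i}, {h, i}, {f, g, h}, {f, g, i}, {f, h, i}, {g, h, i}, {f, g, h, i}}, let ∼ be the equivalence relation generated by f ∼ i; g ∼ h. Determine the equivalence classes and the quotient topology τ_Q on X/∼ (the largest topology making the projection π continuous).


X/∼ = {[f=i], [g=h]}; |τ_Q| = 4.

Equivalence classes: [f=i], [g=h].
Quotient map π: X → X/∼ sends f ↦ [f=i], g ↦ [g=h], h ↦ [g=h], i ↦ [f=i].
For each subset V ⊆ X/∼, compute π^{-1}(V) ⊆ X and check whether π^{-1}(V) ∈ τ. V is open in τ_Q iff π^{-1}(V) ∈ τ.
  V = {}: π^{-1}(V) = ∅ ∈ τ ✓.
  V = {[f=i]}: π^{-1}(V) = {f, i} ∈ τ ✓.
  V = {[g=h]}: π^{-1}(V) = {g, h} ∈ τ ✓.
  V = {[f=i], [g=h]}: π^{-1}(V) = {f, g, h, i} ∈ τ ✓.
Open sets in the quotient: τ_Q = {{}, {[f=i]}, {[g=h]}, {[f=i], [g=h]}} (4 elements).


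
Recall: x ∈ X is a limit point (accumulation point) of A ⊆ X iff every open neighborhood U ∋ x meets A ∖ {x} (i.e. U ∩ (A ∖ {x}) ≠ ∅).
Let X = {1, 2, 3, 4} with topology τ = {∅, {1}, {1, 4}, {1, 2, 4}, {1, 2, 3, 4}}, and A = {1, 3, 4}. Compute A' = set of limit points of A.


A' = {2, 3, 4}

For each x ∈ X, list the open sets U ∈ τ with x ∈ U, then check whether U ∩ (A ∖ {x}) ≠ ∅ for every such U.
  x = 1: open {1} ∋ x has {1} ∩ (A ∖ {1}) = ∅, so x is NOT a limit point.
  x = 2: opens ∋ x are {1, 2, 4}, {1, 2, 3, 4}; each meets A ∖ {2}, so x IS a limit point.
  x = 3: opens ∋ x are {1, 2, 3, 4}; each meets A ∖ {3}, so x IS a limit point.
  x = 4: opens ∋ x are {1, 4}, {1, 2, 4}, {1, 2, 3, 4}; each meets A ∖ {4}, so x IS a limit point.
Collecting: A' = {2, 3, 4}.


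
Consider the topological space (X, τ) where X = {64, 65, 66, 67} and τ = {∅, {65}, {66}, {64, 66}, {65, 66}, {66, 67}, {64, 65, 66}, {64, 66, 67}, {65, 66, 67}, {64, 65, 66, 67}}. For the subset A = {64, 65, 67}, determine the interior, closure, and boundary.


int(A) = {65}, cl(A) = {64, 65, 67}, ∂A = {64, 67}.

Closed sets in (X, τ) are complements of opens:
  closed(X, τ) = {∅, {64}, {65}, {67}, {64, 65}, {64, 67}, {65, 67}, {64, 65, 67}, {64, 66, 67}, {64, 65, 66, 67}}.
int(A) = ⋃ {U ∈ τ : U ⊆ A}. Opens contained in A: ∅, {65}.
Taking the union of these: int(A) = {65}.
cl(A) = ⋂ {C closed : A ⊆ C}. Closed sets containing A: {64, 65, 67}, {64, 65, 66, 67}.
Intersecting these: cl(A) = {64, 65, 67}.
∂A = cl(A) ∖ int(A) = {64, 65, 67} ∖ {65} = {64, 67}.


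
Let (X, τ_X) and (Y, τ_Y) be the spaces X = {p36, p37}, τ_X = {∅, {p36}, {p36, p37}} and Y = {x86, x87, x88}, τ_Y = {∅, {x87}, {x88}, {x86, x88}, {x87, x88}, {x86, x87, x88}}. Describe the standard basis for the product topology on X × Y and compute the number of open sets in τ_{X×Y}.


Basis B = {∅ × ∅, {p36} × {x87}, {p36} × {x88}, {p36} × {x86, x88}, {p36} × {x87, x88}, {p36, p37} × {x87}, {p36, p37} × {x88}, {p36} × {x86, x87, x88}, {p36, p37} × {x86, x88}, {p36, p37} × {x87, x88}, {p36, p37} × {x86, x87, x88}}; |τ_{X×Y}| = 18.

Enumerate products U × V with U ∈ τ_X, V ∈ τ_Y (deduplicated):
  ∅ × ∅ = {} (∅)
  {p36} × {x87} = {(p36,x87)}
  {p36} × {x88} = {(p36,x88)}
  {p36} × {x86, x88} = {(p36,x86), (p36,x88)}
  {p36} × {x87, x88} = {(p36,x87), (p36,x88)}
  {p36, p37} × {x87} = {(p36,x87), (p37,x87)}
  {p36, p37} × {x88} = {(p36,x88), (p37,x88)}
  {p36} × {x86, x87, x88} = {(p36,x86), (p36,x87), (p36,x88)}
  {p36, p37} × {x86, x88} = {(p36,x86), (p36,x88), (p37,x86), (p37,x88)}
  {p36, p37} × {x87, x88} = {(p36,x87), (p36,x88), (p37,x87), (p37,x88)}
  {p36, p37} × {x86, x87, x88} = {(p36,x86), (p36,x87), (p36,x88), (p37,x86), (p37,x87), (p37,x88)}
These 11 distinct sets form the basis B.
Close under arbitrary unions to get τ_{X×Y}; counting gives |τ_{X×Y}| = 18.


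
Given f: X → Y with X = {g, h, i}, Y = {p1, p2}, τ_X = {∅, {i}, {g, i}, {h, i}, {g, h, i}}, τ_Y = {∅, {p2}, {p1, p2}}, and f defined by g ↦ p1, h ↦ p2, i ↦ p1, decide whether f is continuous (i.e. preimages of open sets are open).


f is NOT continuous.

Compute f^{-1}(U) for each U ∈ τ_Y:
  U = ∅: f^{-1}(U) = ∅ ∈ τ_X ✓.
  U = {p2}: f^{-1}(U) = {h} ∉ τ_X ✗.
  U = {p1, p2}: f^{-1}(U) = {g, h, i} ∈ τ_X ✓.
Found U = {p2} with f^{-1}(U) = {h} not in τ_X. Therefore f is NOT continuous.


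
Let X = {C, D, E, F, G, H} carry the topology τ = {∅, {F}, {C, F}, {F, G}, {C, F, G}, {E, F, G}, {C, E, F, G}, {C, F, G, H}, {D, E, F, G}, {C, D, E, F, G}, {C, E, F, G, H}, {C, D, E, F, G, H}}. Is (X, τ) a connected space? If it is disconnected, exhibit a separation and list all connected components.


(X, τ) is connected.

Find clopen sets (U ∈ τ with X ∖ U ∈ τ):
  U = ∅, X ∖ U = {C, D, E, F, G, H} — both open, so U is clopen.
  U = {C, D, E, F, G, H}, X ∖ U = ∅ — both open, so U is clopen.
Only trivial clopens (∅ and X) exist, so (X, τ) is connected.
Compute connected components by grouping points that agree on all clopens:
  component: {C, D, E, F, G, H}


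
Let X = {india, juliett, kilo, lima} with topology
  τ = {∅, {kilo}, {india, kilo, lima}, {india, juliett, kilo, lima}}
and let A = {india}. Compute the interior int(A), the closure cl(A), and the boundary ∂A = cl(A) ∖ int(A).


int(A) = ∅, cl(A) = {india, juliett, lima}, ∂A = {india, juliett, lima}.

Closed sets in (X, τ) are complements of opens:
  closed(X, τ) = {∅, {juliett}, {india, juliett, lima}, {india, juliett, kilo, lima}}.
int(A) = ⋃ {U ∈ τ : U ⊆ A}. Opens contained in A: ∅.
Taking the union of these: int(A) = ∅.
cl(A) = ⋂ {C closed : A ⊆ C}. Closed sets containing A: {india, juliett, lima}, {india, juliett, kilo, lima}.
Intersecting these: cl(A) = {india, juliett, lima}.
∂A = cl(A) ∖ int(A) = {india, juliett, lima} ∖ ∅ = {india, juliett, lima}.


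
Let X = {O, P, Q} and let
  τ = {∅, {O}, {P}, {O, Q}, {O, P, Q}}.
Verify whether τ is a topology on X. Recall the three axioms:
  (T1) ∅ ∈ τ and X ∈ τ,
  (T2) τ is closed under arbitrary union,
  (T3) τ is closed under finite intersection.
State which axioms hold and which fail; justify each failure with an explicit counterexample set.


τ is NOT a topology on X.

Axiom (T1): ∅ ∈ τ? Yes; X ∈ τ? Yes.
Axiom (T2/T3): check pairwise unions and intersections of members of τ.
Counterexample for (T2): {O} ∪ {P} = {O, P} ∉ τ. Therefore τ is NOT a topology.


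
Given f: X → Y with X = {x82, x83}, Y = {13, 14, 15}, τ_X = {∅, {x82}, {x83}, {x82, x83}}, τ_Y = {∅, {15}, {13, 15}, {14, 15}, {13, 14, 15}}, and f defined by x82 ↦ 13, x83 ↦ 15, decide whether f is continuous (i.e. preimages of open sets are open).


f IS continuous.

Compute f^{-1}(U) for each U ∈ τ_Y:
  U = ∅: f^{-1}(U) = ∅ ∈ τ_X ✓.
  U = {15}: f^{-1}(U) = {x83} ∈ τ_X ✓.
  U = {13, 15}: f^{-1}(U) = {x82, x83} ∈ τ_X ✓.
  U = {14, 15}: f^{-1}(U) = {x83} ∈ τ_X ✓.
  U = {13, 14, 15}: f^{-1}(U) = {x82, x83} ∈ τ_X ✓.
Every preimage lies in τ_X, so f IS continuous.


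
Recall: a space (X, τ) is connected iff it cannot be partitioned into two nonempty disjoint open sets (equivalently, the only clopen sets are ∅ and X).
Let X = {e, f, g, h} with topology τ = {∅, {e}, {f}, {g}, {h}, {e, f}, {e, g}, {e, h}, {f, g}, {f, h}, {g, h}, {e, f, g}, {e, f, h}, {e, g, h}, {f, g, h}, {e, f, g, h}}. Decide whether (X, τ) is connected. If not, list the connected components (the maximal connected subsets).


(X, τ) is disconnected; components = [{e}, {f}, {g}, {h}].

Find clopen sets (U ∈ τ with X ∖ U ∈ τ):
  U = ∅, X ∖ U = {e, f, g, h} — both open, so U is clopen.
  U = {e}, X ∖ U = {f, g, h} — both open, so U is clopen.
  U = {f}, X ∖ U = {e, g, h} — both open, so U is clopen.
  U = {g}, X ∖ U = {e, f, h} — both open, so U is clopen.
  U = {h}, X ∖ U = {e, f, g} — both open, so U is clopen.
  U = {e, f}, X ∖ U = {g, h} — both open, so U is clopen.
  U = {e, g}, X ∖ U = {f, h} — both open, so U is clopen.
  U = {e, h}, X ∖ U = {f, g} — both open, so U is clopen.
  U = {f, g}, X ∖ U = {e, h} — both open, so U is clopen.
  U = {f, h}, X ∖ U = {e, g} — both open, so U is clopen.
  U = {g, h}, X ∖ U = {e, f} — both open, so U is clopen.
  U = {e, f, g}, X ∖ U = {h} — both open, so U is clopen.
  U = {e, f, h}, X ∖ U = {g} — both open, so U is clopen.
  U = {e, g, h}, X ∖ U = {f} — both open, so U is clopen.
  U = {f, g, h}, X ∖ U = {e} — both open, so U is clopen.
  U = {e, f, g, h}, X ∖ U = ∅ — both open, so U is clopen.
Nontrivial clopen(s) exist: e.g. {e}. So (X, τ) is disconnected.
Compute connected components by grouping points that agree on all clopens:
  component: {e}
  component: {f}
  component: {g}
  component: {h}


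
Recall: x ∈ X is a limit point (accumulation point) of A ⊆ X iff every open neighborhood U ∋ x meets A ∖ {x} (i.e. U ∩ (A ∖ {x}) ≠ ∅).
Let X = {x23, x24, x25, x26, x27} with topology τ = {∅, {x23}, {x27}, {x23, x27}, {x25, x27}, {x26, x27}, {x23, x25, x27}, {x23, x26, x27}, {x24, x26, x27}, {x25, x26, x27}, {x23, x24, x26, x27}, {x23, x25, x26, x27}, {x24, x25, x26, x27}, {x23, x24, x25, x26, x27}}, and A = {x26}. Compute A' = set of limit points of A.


A' = {x24}

For each x ∈ X, list the open sets U ∈ τ with x ∈ U, then check whether U ∩ (A ∖ {x}) ≠ ∅ for every such U.
  x = x23: open {x23} ∋ x has {x23} ∩ (A ∖ {x23}) = ∅, so x is NOT a limit point.
  x = x24: opens ∋ x are {x24, x26, x27}, {x23, x24, x26, x27}, {x24, x25, x26, x27}, {x23, x24, x25, x26, x27}; each meets A ∖ {x24}, so x IS a limit point.
  x = x25: open {x25, x27} ∋ x has {x25, x27} ∩ (A ∖ {x25}) = ∅, so x is NOT a limit point.
  x = x26: open {x26, x27} ∋ x has {x26, x27} ∩ (A ∖ {x26}) = ∅, so x is NOT a limit point.
  x = x27: open {x27} ∋ x has {x27} ∩ (A ∖ {x27}) = ∅, so x is NOT a limit point.
Collecting: A' = {x24}.
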